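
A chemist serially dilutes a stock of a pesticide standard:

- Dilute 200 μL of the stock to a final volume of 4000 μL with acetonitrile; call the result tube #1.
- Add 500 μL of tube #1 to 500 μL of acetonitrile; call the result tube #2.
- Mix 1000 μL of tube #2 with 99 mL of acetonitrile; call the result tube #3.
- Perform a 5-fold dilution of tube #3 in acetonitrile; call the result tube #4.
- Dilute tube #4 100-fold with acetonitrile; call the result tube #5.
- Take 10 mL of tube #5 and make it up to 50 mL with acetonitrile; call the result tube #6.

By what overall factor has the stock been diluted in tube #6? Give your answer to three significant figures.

1.00 × 10^7

Step 1: 200 μL brought to 4000 μL → factor 4000/200 = 20
Step 2: 500 μL + 500 μL = 1000 μL total → factor 1000/500 = 2
Step 3: 1000 μL + 99 mL = 1 × 10^5 μL total → factor 1 × 10^5/1000 = 100
Step 4: 5-fold → factor 5
Step 5: 100-fold → factor 100
Step 6: 10 mL brought to 50 mL → factor 50/10 = 5
Overall dilution factor = 20 × 2 × 100 × 5 × 100 × 5 = 1 × 10^7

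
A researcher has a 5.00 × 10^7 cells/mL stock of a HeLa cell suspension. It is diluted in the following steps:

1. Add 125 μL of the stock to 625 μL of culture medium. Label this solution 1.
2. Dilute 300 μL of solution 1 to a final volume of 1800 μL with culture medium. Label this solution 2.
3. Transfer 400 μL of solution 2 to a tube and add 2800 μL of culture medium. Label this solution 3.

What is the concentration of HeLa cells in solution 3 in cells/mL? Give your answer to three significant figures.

1.74 × 10^5 cells/mL

Step 1: 125 μL + 625 μL = 750 μL total → factor 750/125 = 6
Step 2: 300 μL brought to 1800 μL → factor 1800/300 = 6
Step 3: 400 μL + 2800 μL = 3200 μL total → factor 3200/400 = 8
Overall dilution factor = 6 × 6 × 8 = 288
Final = 5.00 × 10^7 cells/mL / 288 = 1.74 × 10^5 cells/mL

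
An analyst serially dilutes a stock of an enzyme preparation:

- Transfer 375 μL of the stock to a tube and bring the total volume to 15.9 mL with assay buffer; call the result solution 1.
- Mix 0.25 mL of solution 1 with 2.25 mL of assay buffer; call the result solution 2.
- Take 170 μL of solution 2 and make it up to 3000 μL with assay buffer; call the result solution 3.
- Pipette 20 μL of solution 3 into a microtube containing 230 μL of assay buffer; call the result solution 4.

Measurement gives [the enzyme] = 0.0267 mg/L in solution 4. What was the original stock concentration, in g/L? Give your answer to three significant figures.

Step 1: 375 μL brought to 15.9 mL → factor 15900/375 = 42.4
Step 2: 0.25 mL + 2.25 mL = 2.5 mL total → factor 2.5/0.25 = 10
Step 3: 170 μL brought to 3000 μL → factor 3000/170 = 17.647
Step 4: 20 μL + 230 μL = 250 μL total → factor 250/20 = 12.5
Overall dilution factor = 42.4 × 10 × 17.647 × 12.5 = 93529
Stock = 0.0267 mg/L × 93529 = 2497 mg/L = 2.50 g/L

2.50 g/L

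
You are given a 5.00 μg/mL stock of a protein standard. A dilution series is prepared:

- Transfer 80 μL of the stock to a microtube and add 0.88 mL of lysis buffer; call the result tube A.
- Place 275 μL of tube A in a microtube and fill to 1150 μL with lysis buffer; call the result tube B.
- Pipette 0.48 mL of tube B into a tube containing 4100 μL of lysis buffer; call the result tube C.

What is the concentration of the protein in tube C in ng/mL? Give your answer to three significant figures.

Step 1: 80 μL + 0.88 mL = 960 μL total → factor 960/80 = 12
Step 2: 275 μL brought to 1150 μL → factor 1150/275 = 4.1818
Step 3: 0.48 mL + 4100 μL = 4.58 mL total → factor 4.58/0.48 = 9.5417
Overall dilution factor = 12 × 4.1818 × 9.5417 = 478.82
Final = 5.00 μg/mL / 478.82 = 0.01044 μg/mL = 10.4 ng/mL

10.4 ng/mL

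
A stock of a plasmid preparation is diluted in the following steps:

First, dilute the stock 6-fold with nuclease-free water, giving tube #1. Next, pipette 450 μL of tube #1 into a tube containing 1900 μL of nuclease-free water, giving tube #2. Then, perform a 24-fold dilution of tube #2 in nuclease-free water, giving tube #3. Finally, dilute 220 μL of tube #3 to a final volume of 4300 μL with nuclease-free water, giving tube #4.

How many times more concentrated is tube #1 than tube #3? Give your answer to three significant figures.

Step 1: 6-fold → factor 6
Step 2: 450 μL + 1900 μL = 2350 μL total → factor 2350/450 = 5.2222
Step 3: 24-fold → factor 24
Dilution factor to tube #1 = 6; to tube #3 = 752
[tube #1]/[tube #3] = (factor to tube #3)/(factor to tube #1) = 752/6 = 125

125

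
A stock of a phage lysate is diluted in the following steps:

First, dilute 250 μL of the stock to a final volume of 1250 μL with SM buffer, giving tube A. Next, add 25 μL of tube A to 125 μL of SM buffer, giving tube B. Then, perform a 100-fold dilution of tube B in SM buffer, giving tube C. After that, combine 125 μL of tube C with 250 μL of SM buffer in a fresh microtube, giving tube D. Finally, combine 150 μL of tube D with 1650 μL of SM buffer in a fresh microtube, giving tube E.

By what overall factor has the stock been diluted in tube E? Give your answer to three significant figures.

Step 1: 250 μL brought to 1250 μL → factor 1250/250 = 5
Step 2: 25 μL + 125 μL = 150 μL total → factor 150/25 = 6
Step 3: 100-fold → factor 100
Step 4: 125 μL + 250 μL = 375 μL total → factor 375/125 = 3
Step 5: 150 μL + 1650 μL = 1800 μL total → factor 1800/150 = 12
Overall dilution factor = 5 × 6 × 100 × 3 × 12 = 1.08 × 10^5

1.08 × 10^5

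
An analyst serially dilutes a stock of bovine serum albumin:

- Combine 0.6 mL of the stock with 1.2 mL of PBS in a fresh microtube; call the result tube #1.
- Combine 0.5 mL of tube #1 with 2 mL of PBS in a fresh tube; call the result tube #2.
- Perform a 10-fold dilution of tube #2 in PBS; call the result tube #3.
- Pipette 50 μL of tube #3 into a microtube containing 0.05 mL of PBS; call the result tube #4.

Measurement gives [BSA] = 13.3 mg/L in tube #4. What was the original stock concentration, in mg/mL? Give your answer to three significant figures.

3.99 mg/mL

Step 1: 0.6 mL + 1.2 mL = 1.8 mL total → factor 1.8/0.6 = 3
Step 2: 0.5 mL + 2 mL = 2.5 mL total → factor 2.5/0.5 = 5
Step 3: 10-fold → factor 10
Step 4: 50 μL + 0.05 mL = 100 μL total → factor 100/50 = 2
Overall dilution factor = 3 × 5 × 10 × 2 = 300
Stock = 13.3 mg/L × 300 = 3990 mg/L = 3.99 mg/mL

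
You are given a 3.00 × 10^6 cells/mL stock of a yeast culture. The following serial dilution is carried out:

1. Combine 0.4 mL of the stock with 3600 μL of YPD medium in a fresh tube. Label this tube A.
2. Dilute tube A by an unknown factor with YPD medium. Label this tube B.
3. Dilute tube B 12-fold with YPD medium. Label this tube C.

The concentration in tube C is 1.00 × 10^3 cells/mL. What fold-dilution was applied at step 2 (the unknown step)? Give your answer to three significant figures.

Step 1: 0.4 mL + 3600 μL = 4 mL total → factor 4/0.4 = 10
Step 2: unknown factor x
Step 3: 12-fold → factor 12
Product of known-step factors = 120
Overall factor = 3.00 × 10^6 cells/mL / (1.00 × 10^3 cells/mL) = 3000
x = 3000 / 120 = 25.0

25.0-fold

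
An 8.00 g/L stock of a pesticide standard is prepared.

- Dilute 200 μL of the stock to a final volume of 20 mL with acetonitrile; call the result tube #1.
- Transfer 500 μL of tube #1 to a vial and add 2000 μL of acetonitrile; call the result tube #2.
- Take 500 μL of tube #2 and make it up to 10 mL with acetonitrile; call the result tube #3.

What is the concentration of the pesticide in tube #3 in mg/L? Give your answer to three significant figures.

0.800 mg/L

Step 1: 200 μL brought to 20 mL → factor 20000/200 = 100
Step 2: 500 μL + 2000 μL = 2500 μL total → factor 2500/500 = 5
Step 3: 500 μL brought to 10 mL → factor 10000/500 = 20
Dilution factor through tube #3 = 100 × 5 × 20 = 10000
[tube #3] = 8.00 g/L / 10000 = 0.0008000 g/L = 0.800 mg/L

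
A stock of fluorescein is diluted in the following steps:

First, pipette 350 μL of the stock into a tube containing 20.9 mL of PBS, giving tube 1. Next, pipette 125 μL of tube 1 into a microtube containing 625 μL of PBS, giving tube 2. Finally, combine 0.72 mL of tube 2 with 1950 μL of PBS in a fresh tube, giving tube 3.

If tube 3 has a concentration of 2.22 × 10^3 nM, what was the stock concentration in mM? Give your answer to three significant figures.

3.00 mM

Step 1: 350 μL + 20.9 mL = 21250 μL total → factor 21250/350 = 60.714
Step 2: 125 μL + 625 μL = 750 μL total → factor 750/125 = 6
Step 3: 0.72 mL + 1950 μL = 2.67 mL total → factor 2.67/0.72 = 3.7083
Overall dilution factor = 60.714 × 6 × 3.7083 = 1350.9
Stock = 2.22 × 10^3 nM × 1350.9 = 2.999 × 10^6 nM = 3.00 mM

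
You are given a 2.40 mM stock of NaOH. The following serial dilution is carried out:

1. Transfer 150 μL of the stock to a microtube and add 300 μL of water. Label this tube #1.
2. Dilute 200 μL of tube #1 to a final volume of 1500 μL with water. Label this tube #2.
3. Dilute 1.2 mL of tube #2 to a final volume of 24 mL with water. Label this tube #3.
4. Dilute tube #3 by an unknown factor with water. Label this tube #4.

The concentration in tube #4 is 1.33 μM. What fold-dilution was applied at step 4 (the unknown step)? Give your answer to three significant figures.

Step 1: 150 μL + 300 μL = 450 μL total → factor 450/150 = 3
Step 2: 200 μL brought to 1500 μL → factor 1500/200 = 7.5
Step 3: 1.2 mL brought to 24 mL → factor 24/1.2 = 20
Step 4: unknown factor x
Product of known-step factors = 450
Overall factor = 2.40 mM / (1.33 μM) = 1804.5
x = 1804.5 / 450 = 4.01

4.01-fold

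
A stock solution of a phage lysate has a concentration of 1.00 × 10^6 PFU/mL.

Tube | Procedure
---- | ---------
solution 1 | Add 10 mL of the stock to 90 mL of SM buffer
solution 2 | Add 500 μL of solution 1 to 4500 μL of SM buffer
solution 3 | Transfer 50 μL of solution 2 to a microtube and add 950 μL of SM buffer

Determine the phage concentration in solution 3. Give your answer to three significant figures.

500 PFU/mL

Step 1: 10 mL + 90 mL = 100 mL total → factor 100/10 = 10
Step 2: 500 μL + 4500 μL = 5000 μL total → factor 5000/500 = 10
Step 3: 50 μL + 950 μL = 1000 μL total → factor 1000/50 = 20
Overall dilution factor = 10 × 10 × 20 = 2000
Final = 1.00 × 10^6 PFU/mL / 2000 = 500 PFU/mL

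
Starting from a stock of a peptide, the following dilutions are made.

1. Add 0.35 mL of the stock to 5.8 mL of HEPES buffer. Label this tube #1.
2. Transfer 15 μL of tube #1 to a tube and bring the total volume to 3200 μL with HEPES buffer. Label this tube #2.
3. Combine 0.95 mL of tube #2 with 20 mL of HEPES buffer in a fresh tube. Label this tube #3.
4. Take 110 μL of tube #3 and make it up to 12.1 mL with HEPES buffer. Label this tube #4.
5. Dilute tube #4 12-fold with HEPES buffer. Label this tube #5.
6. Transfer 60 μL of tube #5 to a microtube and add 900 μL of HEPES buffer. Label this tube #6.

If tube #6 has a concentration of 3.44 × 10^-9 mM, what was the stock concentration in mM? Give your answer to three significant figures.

6.01 mM

Step 1: 0.35 mL + 5.8 mL = 6.15 mL total → factor 6.15/0.35 = 17.571
Step 2: 15 μL brought to 3200 μL → factor 3200/15 = 213.33
Step 3: 0.95 mL + 20 mL = 20.95 mL total → factor 20.95/0.95 = 22.053
Step 4: 110 μL brought to 12.1 mL → factor 12100/110 = 110
Step 5: 12-fold → factor 12
Step 6: 60 μL + 900 μL = 960 μL total → factor 960/60 = 16
Overall dilution factor = 17.571 × 213.33 × 22.053 × 110 × 12 × 16 = 1.7459 × 10^9
Stock = 3.44 × 10^-9 mM × 1.7459 × 10^9 = 6.01 mM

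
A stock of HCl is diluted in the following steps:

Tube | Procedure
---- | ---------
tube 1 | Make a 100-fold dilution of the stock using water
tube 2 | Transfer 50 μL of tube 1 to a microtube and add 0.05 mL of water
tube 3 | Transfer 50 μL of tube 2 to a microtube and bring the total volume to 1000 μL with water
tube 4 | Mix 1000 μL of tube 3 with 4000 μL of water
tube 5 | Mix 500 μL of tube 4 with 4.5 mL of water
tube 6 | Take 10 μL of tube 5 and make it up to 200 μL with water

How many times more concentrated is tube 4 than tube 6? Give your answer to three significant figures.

200

Step 1: 100-fold → factor 100
Step 2: 50 μL + 0.05 mL = 100 μL total → factor 100/50 = 2
Step 3: 50 μL brought to 1000 μL → factor 1000/50 = 20
Step 4: 1000 μL + 4000 μL = 5000 μL total → factor 5000/1000 = 5
Step 5: 500 μL + 4.5 mL = 5000 μL total → factor 5000/500 = 10
Step 6: 10 μL brought to 200 μL → factor 200/10 = 20
Dilution factor to tube 4 = 20000; to tube 6 = 4 × 10^6
[tube 4]/[tube 6] = (factor to tube 6)/(factor to tube 4) = 4 × 10^6/20000 = 200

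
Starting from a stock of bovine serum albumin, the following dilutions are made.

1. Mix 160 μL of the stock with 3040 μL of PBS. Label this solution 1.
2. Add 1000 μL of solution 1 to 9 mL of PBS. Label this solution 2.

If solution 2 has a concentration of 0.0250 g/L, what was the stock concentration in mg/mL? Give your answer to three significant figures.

Step 1: 160 μL + 3040 μL = 3200 μL total → factor 3200/160 = 20
Step 2: 1000 μL + 9 mL = 10000 μL total → factor 10000/1000 = 10
Overall dilution factor = 20 × 10 = 200
Stock = 0.0250 g/L × 200 = 5.000 g/L = 5.00 mg/mL

5.00 mg/mL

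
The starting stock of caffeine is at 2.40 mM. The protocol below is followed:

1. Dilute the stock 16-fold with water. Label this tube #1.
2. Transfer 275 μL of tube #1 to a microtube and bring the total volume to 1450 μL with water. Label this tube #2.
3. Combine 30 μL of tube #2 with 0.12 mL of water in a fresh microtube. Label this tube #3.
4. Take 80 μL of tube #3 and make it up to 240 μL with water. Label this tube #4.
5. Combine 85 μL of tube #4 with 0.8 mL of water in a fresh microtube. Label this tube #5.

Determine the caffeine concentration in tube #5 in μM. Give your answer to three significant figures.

Step 1: 16-fold → factor 16
Step 2: 275 μL brought to 1450 μL → factor 1450/275 = 5.2727
Step 3: 30 μL + 0.12 mL = 150 μL total → factor 150/30 = 5
Step 4: 80 μL brought to 240 μL → factor 240/80 = 3
Step 5: 85 μL + 0.8 mL = 885 μL total → factor 885/85 = 10.412
Overall dilution factor = 16 × 5.2727 × 5 × 3 × 10.412 = 13176
Final = 2.40 mM / 13176 = 0.0001822 mM = 0.182 μM

0.182 μM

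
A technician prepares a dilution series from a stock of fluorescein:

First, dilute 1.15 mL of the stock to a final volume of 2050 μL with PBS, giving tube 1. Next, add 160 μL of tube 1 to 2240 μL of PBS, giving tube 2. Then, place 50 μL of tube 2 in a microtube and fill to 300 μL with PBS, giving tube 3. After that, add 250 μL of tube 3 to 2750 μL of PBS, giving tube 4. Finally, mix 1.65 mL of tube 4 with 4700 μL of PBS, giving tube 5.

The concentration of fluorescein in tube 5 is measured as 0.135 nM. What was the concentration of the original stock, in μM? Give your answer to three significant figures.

1.00 μM

Step 1: 1.15 mL brought to 2050 μL → factor 2.05/1.15 = 1.7826
Step 2: 160 μL + 2240 μL = 2400 μL total → factor 2400/160 = 15
Step 3: 50 μL brought to 300 μL → factor 300/50 = 6
Step 4: 250 μL + 2750 μL = 3000 μL total → factor 3000/250 = 12
Step 5: 1.65 mL + 4700 μL = 6.35 mL total → factor 6.35/1.65 = 3.8485
Overall dilution factor = 1.7826 × 15 × 6 × 12 × 3.8485 = 7409.2
Stock = 0.135 nM × 7409.2 = 1000 nM = 1.00 μM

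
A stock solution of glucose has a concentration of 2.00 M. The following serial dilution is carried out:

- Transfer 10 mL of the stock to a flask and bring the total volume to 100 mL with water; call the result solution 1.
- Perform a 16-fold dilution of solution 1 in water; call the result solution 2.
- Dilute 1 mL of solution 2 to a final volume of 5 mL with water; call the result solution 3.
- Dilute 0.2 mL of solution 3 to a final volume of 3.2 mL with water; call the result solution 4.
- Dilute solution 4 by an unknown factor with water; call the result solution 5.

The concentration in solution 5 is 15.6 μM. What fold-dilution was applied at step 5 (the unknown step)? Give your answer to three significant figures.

Step 1: 10 mL brought to 100 mL → factor 100/10 = 10
Step 2: 16-fold → factor 16
Step 3: 1 mL brought to 5 mL → factor 5/1 = 5
Step 4: 0.2 mL brought to 3.2 mL → factor 3.2/0.2 = 16
Step 5: unknown factor x
Product of known-step factors = 12800
Overall factor = 2.00 M / (15.6 μM) = 1.2821 × 10^5
x = 1.2821 × 10^5 / 12800 = 10.0

10.0-fold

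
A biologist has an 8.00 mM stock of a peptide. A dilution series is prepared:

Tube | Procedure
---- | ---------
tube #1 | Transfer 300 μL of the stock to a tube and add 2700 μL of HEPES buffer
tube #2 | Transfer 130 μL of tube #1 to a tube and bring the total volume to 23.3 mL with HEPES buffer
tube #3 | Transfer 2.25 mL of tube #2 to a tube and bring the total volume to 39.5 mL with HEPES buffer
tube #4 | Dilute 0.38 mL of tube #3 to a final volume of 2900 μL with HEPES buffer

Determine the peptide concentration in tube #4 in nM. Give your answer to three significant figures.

33.3 nM

Step 1: 300 μL + 2700 μL = 3000 μL total → factor 3000/300 = 10
Step 2: 130 μL brought to 23.3 mL → factor 23300/130 = 179.23
Step 3: 2.25 mL brought to 39.5 mL → factor 39.5/2.25 = 17.556
Step 4: 0.38 mL brought to 2900 μL → factor 2.9/0.38 = 7.6316
Overall dilution factor = 10 × 179.23 × 17.556 × 7.6316 = 2.4013 × 10^5
Final = 8.00 mM / 2.4013 × 10^5 = 3.332 × 10^-5 mM = 33.3 nM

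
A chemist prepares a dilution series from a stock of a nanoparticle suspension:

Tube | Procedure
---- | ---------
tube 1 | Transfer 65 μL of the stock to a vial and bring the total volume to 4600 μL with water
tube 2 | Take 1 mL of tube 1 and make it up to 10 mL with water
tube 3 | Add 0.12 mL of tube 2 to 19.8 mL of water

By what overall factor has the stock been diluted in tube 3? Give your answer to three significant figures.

1.17 × 10^5

Step 1: 65 μL brought to 4600 μL → factor 4600/65 = 70.769
Step 2: 1 mL brought to 10 mL → factor 10/1 = 10
Step 3: 0.12 mL + 19.8 mL = 19.92 mL total → factor 19.92/0.12 = 166
Overall dilution factor = 70.769 × 10 × 166 = 1.1748 × 10^5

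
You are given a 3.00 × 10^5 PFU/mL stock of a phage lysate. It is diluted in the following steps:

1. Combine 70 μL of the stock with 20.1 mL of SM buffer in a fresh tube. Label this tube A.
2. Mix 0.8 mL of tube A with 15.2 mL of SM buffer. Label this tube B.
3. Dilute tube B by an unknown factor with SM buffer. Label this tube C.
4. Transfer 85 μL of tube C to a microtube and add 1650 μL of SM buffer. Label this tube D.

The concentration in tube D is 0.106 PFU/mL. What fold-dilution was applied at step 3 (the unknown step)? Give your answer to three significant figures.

Step 1: 70 μL + 20.1 mL = 20170 μL total → factor 20170/70 = 288.14
Step 2: 0.8 mL + 15.2 mL = 16 mL total → factor 16/0.8 = 20
Step 3: unknown factor x
Step 4: 85 μL + 1650 μL = 1735 μL total → factor 1735/85 = 20.412
Product of known-step factors = 1.1763 × 10^5
Overall factor = 3.00 × 10^5 PFU/mL / (0.106 PFU/mL) = 2.8302 × 10^6
x = 2.8302 × 10^6 / 1.1763 × 10^5 = 24.1

24.1-fold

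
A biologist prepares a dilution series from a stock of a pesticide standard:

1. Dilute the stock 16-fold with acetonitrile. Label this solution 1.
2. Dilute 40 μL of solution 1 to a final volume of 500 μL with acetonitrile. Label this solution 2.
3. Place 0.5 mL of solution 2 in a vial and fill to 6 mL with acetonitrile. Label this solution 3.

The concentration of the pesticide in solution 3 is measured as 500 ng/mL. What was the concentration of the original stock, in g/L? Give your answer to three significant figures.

Step 1: 16-fold → factor 16
Step 2: 40 μL brought to 500 μL → factor 500/40 = 12.5
Step 3: 0.5 mL brought to 6 mL → factor 6/0.5 = 12
Overall dilution factor = 16 × 12.5 × 12 = 2400
Stock = 500 ng/mL × 2400 = 1.200 × 10^6 ng/mL = 1.20 g/L

1.20 g/L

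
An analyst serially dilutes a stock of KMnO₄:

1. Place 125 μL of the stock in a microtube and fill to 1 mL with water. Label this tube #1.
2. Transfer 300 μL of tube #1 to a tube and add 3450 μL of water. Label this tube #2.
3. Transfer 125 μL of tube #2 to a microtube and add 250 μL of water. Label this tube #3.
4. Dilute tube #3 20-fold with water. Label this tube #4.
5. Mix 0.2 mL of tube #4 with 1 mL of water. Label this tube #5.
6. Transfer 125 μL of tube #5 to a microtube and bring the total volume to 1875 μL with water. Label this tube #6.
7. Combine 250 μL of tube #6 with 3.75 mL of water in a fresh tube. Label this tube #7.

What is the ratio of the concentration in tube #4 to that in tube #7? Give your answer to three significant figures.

Step 1: 125 μL brought to 1 mL → factor 1000/125 = 8
Step 2: 300 μL + 3450 μL = 3750 μL total → factor 3750/300 = 12.5
Step 3: 125 μL + 250 μL = 375 μL total → factor 375/125 = 3
Step 4: 20-fold → factor 20
Step 5: 0.2 mL + 1 mL = 1.2 mL total → factor 1.2/0.2 = 6
Step 6: 125 μL brought to 1875 μL → factor 1875/125 = 15
Step 7: 250 μL + 3.75 mL = 4000 μL total → factor 4000/250 = 16
Dilution factor to tube #4 = 6000; to tube #7 = 8.64 × 10^6
[tube #4]/[tube #7] = (factor to tube #7)/(factor to tube #4) = 8.64 × 10^6/6000 = 1.44 × 10^3

1.44 × 10^3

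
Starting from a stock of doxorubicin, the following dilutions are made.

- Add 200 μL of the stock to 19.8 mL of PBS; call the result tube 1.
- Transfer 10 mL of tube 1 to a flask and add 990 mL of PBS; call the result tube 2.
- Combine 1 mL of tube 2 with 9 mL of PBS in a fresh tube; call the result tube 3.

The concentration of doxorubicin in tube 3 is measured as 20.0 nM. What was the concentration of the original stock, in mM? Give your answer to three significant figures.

Step 1: 200 μL + 19.8 mL = 20000 μL total → factor 20000/200 = 100
Step 2: 10 mL + 990 mL = 1000 mL total → factor 1000/10 = 100
Step 3: 1 mL + 9 mL = 10 mL total → factor 10/1 = 10
Overall dilution factor = 100 × 100 × 10 = 1 × 10^5
Stock = 20.0 nM × 1 × 10^5 = 2.000 × 10^6 nM = 2.00 mM

2.00 mM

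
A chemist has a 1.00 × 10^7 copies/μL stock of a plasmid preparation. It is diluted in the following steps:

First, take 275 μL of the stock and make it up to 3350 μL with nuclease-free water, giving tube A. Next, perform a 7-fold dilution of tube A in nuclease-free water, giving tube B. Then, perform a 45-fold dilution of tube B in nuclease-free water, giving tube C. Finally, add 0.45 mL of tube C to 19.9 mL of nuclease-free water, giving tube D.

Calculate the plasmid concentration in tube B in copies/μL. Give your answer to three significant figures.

Step 1: 275 μL brought to 3350 μL → factor 3350/275 = 12.182
Step 2: 7-fold → factor 7
Dilution factor through tube B = 12.182 × 7 = 85.273
[tube B] = 1.00 × 10^7 copies/μL / 85.273 = 1.17 × 10^5 copies/μL

1.17 × 10^5 copies/μL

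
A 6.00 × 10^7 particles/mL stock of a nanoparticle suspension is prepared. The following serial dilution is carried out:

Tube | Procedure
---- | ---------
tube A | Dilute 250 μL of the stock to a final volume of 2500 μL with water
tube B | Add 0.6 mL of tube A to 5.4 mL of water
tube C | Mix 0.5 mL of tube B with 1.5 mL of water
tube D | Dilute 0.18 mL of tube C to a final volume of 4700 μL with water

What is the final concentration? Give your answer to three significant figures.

Step 1: 250 μL brought to 2500 μL → factor 2500/250 = 10
Step 2: 0.6 mL + 5.4 mL = 6 mL total → factor 6/0.6 = 10
Step 3: 0.5 mL + 1.5 mL = 2 mL total → factor 2/0.5 = 4
Step 4: 0.18 mL brought to 4700 μL → factor 4.7/0.18 = 26.111
Overall dilution factor = 10 × 10 × 4 × 26.111 = 10444
Final = 6.00 × 10^7 particles/mL / 10444 = 5.74 × 10^3 particles/mL

5.74 × 10^3 particles/mL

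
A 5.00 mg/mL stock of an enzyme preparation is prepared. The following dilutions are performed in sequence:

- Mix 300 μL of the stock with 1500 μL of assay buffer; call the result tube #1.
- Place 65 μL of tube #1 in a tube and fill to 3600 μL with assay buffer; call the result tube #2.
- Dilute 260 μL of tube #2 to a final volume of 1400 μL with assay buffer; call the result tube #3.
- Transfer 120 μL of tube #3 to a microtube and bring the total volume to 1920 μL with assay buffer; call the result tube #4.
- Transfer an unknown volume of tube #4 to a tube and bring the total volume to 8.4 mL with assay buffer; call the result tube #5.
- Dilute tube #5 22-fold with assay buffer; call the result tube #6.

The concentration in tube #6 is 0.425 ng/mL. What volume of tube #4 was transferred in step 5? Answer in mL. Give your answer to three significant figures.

Step 1: 300 μL + 1500 μL = 1800 μL total → factor 1800/300 = 6
Step 2: 65 μL brought to 3600 μL → factor 3600/65 = 55.385
Step 3: 260 μL brought to 1400 μL → factor 1400/260 = 5.3846
Step 4: 120 μL brought to 1920 μL → factor 1920/120 = 16
Step 5: v brought to 8.4 mL → factor = 8.4 mL/v
Step 6: 22-fold → factor 22
Product of known-step factors = 6.2985 × 10^5
Overall factor = 5.00 mg/mL / (0.425 ng/mL) = 1.1765 × 10^7
Step-5 factor = 1.1765 × 10^7 / 6.2985 × 10^5 = 18.679
v = 8.4 mL / 18.679 = 0.450 mL

0.450 mL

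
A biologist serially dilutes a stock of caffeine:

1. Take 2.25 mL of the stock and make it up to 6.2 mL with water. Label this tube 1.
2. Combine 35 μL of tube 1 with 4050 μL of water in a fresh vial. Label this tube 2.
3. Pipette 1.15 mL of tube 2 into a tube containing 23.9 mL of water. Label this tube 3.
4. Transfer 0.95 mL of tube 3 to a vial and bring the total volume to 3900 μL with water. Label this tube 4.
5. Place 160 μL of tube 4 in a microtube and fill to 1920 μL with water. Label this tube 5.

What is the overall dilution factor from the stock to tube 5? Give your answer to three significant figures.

3.45 × 10^5

Step 1: 2.25 mL brought to 6.2 mL → factor 6.2/2.25 = 2.7556
Step 2: 35 μL + 4050 μL = 4085 μL total → factor 4085/35 = 116.71
Step 3: 1.15 mL + 23.9 mL = 25.05 mL total → factor 25.05/1.15 = 21.783
Step 4: 0.95 mL brought to 3900 μL → factor 3.9/0.95 = 4.1053
Step 5: 160 μL brought to 1920 μL → factor 1920/160 = 12
Overall dilution factor = 2.7556 × 116.71 × 21.783 × 4.1053 × 12 = 3.4512 × 10^5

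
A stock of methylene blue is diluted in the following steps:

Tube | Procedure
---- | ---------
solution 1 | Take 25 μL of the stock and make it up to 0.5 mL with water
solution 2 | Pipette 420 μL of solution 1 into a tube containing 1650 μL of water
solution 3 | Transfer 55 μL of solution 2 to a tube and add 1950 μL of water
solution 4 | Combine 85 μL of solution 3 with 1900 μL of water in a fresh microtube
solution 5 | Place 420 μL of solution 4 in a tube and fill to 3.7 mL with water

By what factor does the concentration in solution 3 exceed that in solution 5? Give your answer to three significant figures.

206

Step 1: 25 μL brought to 0.5 mL → factor 500/25 = 20
Step 2: 420 μL + 1650 μL = 2070 μL total → factor 2070/420 = 4.9286
Step 3: 55 μL + 1950 μL = 2005 μL total → factor 2005/55 = 36.455
Step 4: 85 μL + 1900 μL = 1985 μL total → factor 1985/85 = 23.353
Step 5: 420 μL brought to 3.7 mL → factor 3700/420 = 8.8095
Dilution factor to solution 3 = 3593.4; to solution 5 = 7.3926 × 10^5
[solution 3]/[solution 5] = (factor to solution 5)/(factor to solution 3) = 7.3926 × 10^5/3593.4 = 206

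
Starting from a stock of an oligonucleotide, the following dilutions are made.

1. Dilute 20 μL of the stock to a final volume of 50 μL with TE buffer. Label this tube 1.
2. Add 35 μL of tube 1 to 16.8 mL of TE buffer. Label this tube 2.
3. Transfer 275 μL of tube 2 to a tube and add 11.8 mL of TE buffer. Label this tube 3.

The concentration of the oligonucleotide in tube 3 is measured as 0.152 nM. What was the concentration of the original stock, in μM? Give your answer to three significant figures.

Step 1: 20 μL brought to 50 μL → factor 50/20 = 2.5
Step 2: 35 μL + 16.8 mL = 16835 μL total → factor 16835/35 = 481
Step 3: 275 μL + 11.8 mL = 12075 μL total → factor 12075/275 = 43.909
Overall dilution factor = 2.5 × 481 × 43.909 = 52801
Stock = 0.152 nM × 52801 = 8026 nM = 8.03 μM

8.03 μM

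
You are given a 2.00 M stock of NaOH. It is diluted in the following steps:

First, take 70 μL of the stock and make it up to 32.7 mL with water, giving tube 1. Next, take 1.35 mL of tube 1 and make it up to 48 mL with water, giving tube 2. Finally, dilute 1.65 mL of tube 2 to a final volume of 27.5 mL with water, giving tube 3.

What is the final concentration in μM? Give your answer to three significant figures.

Step 1: 70 μL brought to 32.7 mL → factor 32700/70 = 467.14
Step 2: 1.35 mL brought to 48 mL → factor 48/1.35 = 35.556
Step 3: 1.65 mL brought to 27.5 mL → factor 27.5/1.65 = 16.667
Overall dilution factor = 467.14 × 35.556 × 16.667 = 2.7683 × 10^5
Final = 2.00 M / 2.7683 × 10^5 = 7.225 × 10^-6 M = 7.22 μM

7.22 μM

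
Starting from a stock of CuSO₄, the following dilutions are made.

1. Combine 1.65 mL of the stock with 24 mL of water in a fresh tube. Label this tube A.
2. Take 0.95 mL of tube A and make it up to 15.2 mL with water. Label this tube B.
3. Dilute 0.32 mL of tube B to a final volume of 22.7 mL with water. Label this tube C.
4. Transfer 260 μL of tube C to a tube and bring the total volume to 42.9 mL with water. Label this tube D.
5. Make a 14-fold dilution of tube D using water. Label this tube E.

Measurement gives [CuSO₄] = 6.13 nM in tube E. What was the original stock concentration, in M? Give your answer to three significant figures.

Step 1: 1.65 mL + 24 mL = 25.65 mL total → factor 25.65/1.65 = 15.545
Step 2: 0.95 mL brought to 15.2 mL → factor 15.2/0.95 = 16
Step 3: 0.32 mL brought to 22.7 mL → factor 22.7/0.32 = 70.938
Step 4: 260 μL brought to 42.9 mL → factor 42900/260 = 165
Step 5: 14-fold → factor 14
Overall dilution factor = 15.545 × 16 × 70.938 × 165 × 14 = 4.0758 × 10^7
Stock = 6.13 nM × 4.0758 × 10^7 = 2.498 × 10^8 nM = 0.250 M

0.250 M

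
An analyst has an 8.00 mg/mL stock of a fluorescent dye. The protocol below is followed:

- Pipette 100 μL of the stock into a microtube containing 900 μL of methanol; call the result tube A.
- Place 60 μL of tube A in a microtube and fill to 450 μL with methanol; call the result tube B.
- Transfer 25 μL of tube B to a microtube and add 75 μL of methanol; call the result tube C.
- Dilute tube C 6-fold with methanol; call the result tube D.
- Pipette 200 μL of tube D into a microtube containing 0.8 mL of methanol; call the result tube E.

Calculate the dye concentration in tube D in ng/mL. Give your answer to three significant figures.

4.44 × 10^3 ng/mL

Step 1: 100 μL + 900 μL = 1000 μL total → factor 1000/100 = 10
Step 2: 60 μL brought to 450 μL → factor 450/60 = 7.5
Step 3: 25 μL + 75 μL = 100 μL total → factor 100/25 = 4
Step 4: 6-fold → factor 6
Dilution factor through tube D = 10 × 7.5 × 4 × 6 = 1800
[tube D] = 8.00 mg/mL / 1800 = 0.004444 mg/mL = 4.44 × 10^3 ng/mL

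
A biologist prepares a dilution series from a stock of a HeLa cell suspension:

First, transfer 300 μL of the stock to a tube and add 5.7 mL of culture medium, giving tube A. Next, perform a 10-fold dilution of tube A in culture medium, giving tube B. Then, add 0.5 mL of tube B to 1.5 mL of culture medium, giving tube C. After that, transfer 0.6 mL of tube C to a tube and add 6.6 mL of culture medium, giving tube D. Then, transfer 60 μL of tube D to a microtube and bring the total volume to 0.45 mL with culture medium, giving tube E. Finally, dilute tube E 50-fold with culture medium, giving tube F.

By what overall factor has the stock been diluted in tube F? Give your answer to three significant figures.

Step 1: 300 μL + 5.7 mL = 6000 μL total → factor 6000/300 = 20
Step 2: 10-fold → factor 10
Step 3: 0.5 mL + 1.5 mL = 2 mL total → factor 2/0.5 = 4
Step 4: 0.6 mL + 6.6 mL = 7.2 mL total → factor 7.2/0.6 = 12
Step 5: 60 μL brought to 0.45 mL → factor 450/60 = 7.5
Step 6: 50-fold → factor 50
Overall dilution factor = 20 × 10 × 4 × 12 × 7.5 × 50 = 3.6 × 10^6

3.60 × 10^6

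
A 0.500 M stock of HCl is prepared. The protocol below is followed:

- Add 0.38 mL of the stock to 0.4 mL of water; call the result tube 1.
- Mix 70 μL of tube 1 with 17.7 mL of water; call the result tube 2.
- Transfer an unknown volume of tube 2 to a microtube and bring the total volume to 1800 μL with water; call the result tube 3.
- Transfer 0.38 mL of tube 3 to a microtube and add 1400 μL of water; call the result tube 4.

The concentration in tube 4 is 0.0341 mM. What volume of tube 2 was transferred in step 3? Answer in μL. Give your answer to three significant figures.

300 μL

Step 1: 0.38 mL + 0.4 mL = 0.78 mL total → factor 0.78/0.38 = 2.0526
Step 2: 70 μL + 17.7 mL = 17770 μL total → factor 17770/70 = 253.86
Step 3: v brought to 1800 μL → factor = 1800 μL/v
Step 4: 0.38 mL + 1400 μL = 1.78 mL total → factor 1.78/0.38 = 4.6842
Product of known-step factors = 2440.8
Overall factor = 0.500 M / (0.0341 mM) = 14663
Step-3 factor = 14663 / 2440.8 = 6.0073
v = 1800 μL / 6.0073 = 300 μL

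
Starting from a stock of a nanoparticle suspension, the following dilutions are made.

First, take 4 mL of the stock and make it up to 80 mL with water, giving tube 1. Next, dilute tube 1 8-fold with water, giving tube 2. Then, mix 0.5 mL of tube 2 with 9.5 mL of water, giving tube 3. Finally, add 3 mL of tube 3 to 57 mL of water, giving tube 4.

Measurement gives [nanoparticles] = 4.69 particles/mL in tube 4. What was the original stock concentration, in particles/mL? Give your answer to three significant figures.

3.00 × 10^5 particles/mL

Step 1: 4 mL brought to 80 mL → factor 80/4 = 20
Step 2: 8-fold → factor 8
Step 3: 0.5 mL + 9.5 mL = 10 mL total → factor 10/0.5 = 20
Step 4: 3 mL + 57 mL = 60 mL total → factor 60/3 = 20
Overall dilution factor = 20 × 8 × 20 × 20 = 64000
Stock = 4.69 particles/mL × 64000 = 3.00 × 10^5 particles/mL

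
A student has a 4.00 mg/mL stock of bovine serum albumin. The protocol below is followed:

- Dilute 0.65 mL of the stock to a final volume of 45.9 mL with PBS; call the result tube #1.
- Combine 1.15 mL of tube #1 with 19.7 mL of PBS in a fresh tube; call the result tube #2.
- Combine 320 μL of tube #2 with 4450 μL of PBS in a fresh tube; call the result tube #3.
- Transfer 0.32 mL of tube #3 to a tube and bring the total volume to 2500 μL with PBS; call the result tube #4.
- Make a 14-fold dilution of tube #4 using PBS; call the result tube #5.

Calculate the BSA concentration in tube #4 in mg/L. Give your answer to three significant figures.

0.0268 mg/L

Step 1: 0.65 mL brought to 45.9 mL → factor 45.9/0.65 = 70.615
Step 2: 1.15 mL + 19.7 mL = 20.85 mL total → factor 20.85/1.15 = 18.13
Step 3: 320 μL + 4450 μL = 4770 μL total → factor 4770/320 = 14.906
Step 4: 0.32 mL brought to 2500 μL → factor 2.5/0.32 = 7.8125
Dilution factor through tube #4 = 70.615 × 18.13 × 14.906 × 7.8125 = 1.491 × 10^5
[tube #4] = 4.00 mg/mL / 1.491 × 10^5 = 2.683 × 10^-5 mg/mL = 0.0268 mg/L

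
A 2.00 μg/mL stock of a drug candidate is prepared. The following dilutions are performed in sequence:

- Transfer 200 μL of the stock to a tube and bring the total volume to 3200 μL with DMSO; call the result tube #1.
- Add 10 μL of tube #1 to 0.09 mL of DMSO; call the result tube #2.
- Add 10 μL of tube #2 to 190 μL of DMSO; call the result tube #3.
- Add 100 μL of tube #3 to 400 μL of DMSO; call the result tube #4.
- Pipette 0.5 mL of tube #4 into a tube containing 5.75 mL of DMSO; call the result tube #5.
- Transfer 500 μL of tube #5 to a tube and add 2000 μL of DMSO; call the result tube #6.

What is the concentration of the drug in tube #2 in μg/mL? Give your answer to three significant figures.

0.0125 μg/mL

Step 1: 200 μL brought to 3200 μL → factor 3200/200 = 16
Step 2: 10 μL + 0.09 mL = 100 μL total → factor 100/10 = 10
Dilution factor through tube #2 = 16 × 10 = 160
[tube #2] = 2.00 μg/mL / 160 = 0.0125 μg/mL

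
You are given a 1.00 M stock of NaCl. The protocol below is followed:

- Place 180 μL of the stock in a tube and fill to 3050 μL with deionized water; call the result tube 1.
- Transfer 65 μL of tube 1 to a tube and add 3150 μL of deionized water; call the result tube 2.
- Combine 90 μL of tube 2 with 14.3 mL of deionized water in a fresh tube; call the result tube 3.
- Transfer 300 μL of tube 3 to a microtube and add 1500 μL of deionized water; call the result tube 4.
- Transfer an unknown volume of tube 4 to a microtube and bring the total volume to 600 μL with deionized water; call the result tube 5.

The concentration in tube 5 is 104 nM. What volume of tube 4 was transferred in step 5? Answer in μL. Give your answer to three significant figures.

50.2 μL

Step 1: 180 μL brought to 3050 μL → factor 3050/180 = 16.944
Step 2: 65 μL + 3150 μL = 3215 μL total → factor 3215/65 = 49.462
Step 3: 90 μL + 14.3 mL = 14390 μL total → factor 14390/90 = 159.89
Step 4: 300 μL + 1500 μL = 1800 μL total → factor 1800/300 = 6
Step 5: v brought to 600 μL → factor = 600 μL/v
Product of known-step factors = 8.0402 × 10^5
Overall factor = 1.00 M / (104 nM) = 9.6154 × 10^6
Step-5 factor = 9.6154 × 10^6 / 8.0402 × 10^5 = 11.959
v = 600 μL / 11.959 = 50.2 μL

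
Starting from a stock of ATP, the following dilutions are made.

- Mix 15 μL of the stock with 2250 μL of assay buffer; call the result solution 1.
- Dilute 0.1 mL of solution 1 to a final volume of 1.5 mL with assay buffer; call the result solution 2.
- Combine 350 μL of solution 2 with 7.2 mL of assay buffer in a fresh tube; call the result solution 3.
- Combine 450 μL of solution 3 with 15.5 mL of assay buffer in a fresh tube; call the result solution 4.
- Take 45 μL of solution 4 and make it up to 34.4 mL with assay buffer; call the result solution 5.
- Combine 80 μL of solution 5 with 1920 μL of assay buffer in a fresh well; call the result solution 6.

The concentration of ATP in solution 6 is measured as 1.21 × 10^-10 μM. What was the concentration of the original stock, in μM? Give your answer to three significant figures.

4.00 μM

Step 1: 15 μL + 2250 μL = 2265 μL total → factor 2265/15 = 151
Step 2: 0.1 mL brought to 1.5 mL → factor 1.5/0.1 = 15
Step 3: 350 μL + 7.2 mL = 7550 μL total → factor 7550/350 = 21.571
Step 4: 450 μL + 15.5 mL = 15950 μL total → factor 15950/450 = 35.444
Step 5: 45 μL brought to 34.4 mL → factor 34400/45 = 764.44
Step 6: 80 μL + 1920 μL = 2000 μL total → factor 2000/80 = 25
Overall dilution factor = 151 × 15 × 21.571 × 35.444 × 764.44 × 25 = 3.3096 × 10^10
Stock = 1.21 × 10^-10 μM × 3.3096 × 10^10 = 4.00 μM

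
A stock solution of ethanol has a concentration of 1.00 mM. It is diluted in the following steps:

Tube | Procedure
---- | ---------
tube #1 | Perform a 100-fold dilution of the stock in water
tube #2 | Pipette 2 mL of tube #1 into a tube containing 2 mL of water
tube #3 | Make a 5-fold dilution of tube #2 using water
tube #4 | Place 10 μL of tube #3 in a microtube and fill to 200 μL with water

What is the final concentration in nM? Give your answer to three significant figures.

Step 1: 100-fold → factor 100
Step 2: 2 mL + 2 mL = 4 mL total → factor 4/2 = 2
Step 3: 5-fold → factor 5
Step 4: 10 μL brought to 200 μL → factor 200/10 = 20
Overall dilution factor = 100 × 2 × 5 × 20 = 20000
Final = 1.00 mM / 20000 = 5.000 × 10^-5 mM = 50.0 nM

50.0 nM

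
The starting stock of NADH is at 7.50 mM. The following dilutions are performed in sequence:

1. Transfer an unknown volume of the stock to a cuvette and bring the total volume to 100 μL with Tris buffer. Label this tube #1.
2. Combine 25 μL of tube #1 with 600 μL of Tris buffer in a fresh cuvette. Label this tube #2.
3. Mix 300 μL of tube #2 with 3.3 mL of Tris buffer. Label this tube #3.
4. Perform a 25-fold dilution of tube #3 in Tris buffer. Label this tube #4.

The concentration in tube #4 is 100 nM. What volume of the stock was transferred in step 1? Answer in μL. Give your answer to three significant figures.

10.0 μL

Step 1: v brought to 100 μL → factor = 100 μL/v
Step 2: 25 μL + 600 μL = 625 μL total → factor 625/25 = 25
Step 3: 300 μL + 3.3 mL = 3600 μL total → factor 3600/300 = 12
Step 4: 25-fold → factor 25
Product of known-step factors = 7500
Overall factor = 7.50 mM / (100 nM) = 75000
Step-1 factor = 75000 / 7500 = 10
v = 100 μL / 10 = 10.0 μL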